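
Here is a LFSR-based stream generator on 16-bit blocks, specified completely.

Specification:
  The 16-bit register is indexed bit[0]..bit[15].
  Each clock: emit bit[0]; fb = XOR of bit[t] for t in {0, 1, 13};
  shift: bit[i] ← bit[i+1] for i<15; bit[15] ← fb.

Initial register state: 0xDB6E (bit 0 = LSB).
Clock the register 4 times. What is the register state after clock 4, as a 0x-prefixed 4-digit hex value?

0x7DB6

reg_0 = 0xDB6E
clock 1: out=0, reg = 0xEDB7
clock 2: out=1, reg = 0xF6DB
clock 3: out=1, reg = 0xFB6D
clock 4: out=1, reg = 0x7DB6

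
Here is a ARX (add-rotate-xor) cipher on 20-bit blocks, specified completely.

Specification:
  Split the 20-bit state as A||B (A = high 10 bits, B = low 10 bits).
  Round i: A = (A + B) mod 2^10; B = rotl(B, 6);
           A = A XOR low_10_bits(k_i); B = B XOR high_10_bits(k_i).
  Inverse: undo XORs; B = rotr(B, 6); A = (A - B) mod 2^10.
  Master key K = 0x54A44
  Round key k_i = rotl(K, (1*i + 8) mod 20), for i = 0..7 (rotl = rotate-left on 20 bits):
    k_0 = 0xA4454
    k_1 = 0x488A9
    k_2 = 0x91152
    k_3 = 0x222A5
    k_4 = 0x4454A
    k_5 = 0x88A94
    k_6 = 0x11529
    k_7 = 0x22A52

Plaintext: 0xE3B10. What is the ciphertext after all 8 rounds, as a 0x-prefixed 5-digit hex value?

s_0 = plaintext = 0xE3B10
s_1 = Round(s_0, k_0) = 0xB2AA0
s_2 = Round(s_1, k_1) = 0x70D08
s_3 = Round(s_2, k_2) = 0xE6454
s_4 = Round(s_3, k_3) = 0x5218D
s_5 = Round(s_4, k_4) = 0xE7E49
s_6 = Round(s_5, k_5) = 0xDF046
s_7 = Round(s_6, k_6) = 0xBADC1
s_8 = Round(s_7, k_7) = 0xBF8D6

0xBF8D6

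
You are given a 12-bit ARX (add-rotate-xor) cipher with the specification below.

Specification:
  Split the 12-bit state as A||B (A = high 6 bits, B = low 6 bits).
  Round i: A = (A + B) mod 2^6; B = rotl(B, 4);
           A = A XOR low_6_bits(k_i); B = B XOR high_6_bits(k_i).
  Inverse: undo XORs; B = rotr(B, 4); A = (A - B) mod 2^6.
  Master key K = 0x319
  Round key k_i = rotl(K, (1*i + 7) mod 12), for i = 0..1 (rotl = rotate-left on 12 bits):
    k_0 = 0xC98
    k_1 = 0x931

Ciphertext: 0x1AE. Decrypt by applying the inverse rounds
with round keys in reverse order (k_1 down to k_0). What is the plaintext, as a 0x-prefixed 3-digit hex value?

s_0 = ciphertext = 0x1AE
s_1 = InvRound(s_0, k_1) = 0x3E8
s_2 = InvRound(s_1, k_0) = 0xBA9

0xBA9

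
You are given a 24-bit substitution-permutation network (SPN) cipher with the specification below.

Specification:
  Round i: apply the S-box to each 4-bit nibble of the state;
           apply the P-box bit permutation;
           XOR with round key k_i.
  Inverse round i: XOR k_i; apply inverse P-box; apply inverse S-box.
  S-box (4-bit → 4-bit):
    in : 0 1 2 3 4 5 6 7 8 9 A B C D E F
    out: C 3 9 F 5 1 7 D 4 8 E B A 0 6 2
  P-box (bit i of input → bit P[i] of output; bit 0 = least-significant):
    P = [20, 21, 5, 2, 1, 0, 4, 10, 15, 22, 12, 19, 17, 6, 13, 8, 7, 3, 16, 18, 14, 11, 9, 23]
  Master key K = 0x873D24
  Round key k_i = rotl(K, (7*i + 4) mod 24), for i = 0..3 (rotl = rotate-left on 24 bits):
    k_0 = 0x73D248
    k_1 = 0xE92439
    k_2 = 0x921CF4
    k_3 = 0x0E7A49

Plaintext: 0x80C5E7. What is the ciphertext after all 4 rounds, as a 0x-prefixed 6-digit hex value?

0x04BD54

s_0 = plaintext = 0x80C5E7
s_1 = Round(s_0, k_0) = 0x66513D
s_2 = Round(s_1, k_1) = 0xAAEAA2
s_3 = Round(s_2, k_2) = 0x4F22A9
s_4 = Round(s_3, k_3) = 0x04BD54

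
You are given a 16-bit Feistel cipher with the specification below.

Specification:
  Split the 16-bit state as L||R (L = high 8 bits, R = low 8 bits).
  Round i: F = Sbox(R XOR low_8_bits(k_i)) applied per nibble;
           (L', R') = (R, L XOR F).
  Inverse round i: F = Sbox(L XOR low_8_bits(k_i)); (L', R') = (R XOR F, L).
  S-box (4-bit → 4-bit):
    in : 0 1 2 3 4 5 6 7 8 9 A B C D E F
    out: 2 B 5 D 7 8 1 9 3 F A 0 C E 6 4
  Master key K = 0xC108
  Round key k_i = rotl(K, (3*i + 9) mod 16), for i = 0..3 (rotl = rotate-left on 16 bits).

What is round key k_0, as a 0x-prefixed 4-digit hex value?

K = 0xC108
k_0 = rotl(K, (3*0+9) mod 16) = rotl(K, 9) = 0x1182

0x1182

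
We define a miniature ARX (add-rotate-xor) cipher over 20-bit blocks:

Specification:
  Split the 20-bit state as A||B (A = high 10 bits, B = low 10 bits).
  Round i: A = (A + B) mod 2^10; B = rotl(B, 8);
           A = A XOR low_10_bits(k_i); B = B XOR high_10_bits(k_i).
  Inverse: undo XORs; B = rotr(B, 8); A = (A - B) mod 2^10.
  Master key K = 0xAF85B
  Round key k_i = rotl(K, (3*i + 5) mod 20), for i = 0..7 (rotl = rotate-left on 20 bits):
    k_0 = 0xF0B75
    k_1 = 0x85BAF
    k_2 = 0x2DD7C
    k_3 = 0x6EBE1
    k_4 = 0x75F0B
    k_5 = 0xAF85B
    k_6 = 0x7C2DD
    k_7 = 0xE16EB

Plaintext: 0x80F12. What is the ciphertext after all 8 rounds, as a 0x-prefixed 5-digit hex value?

s_0 = plaintext = 0x80F12
s_1 = Round(s_0, k_0) = 0x98106
s_2 = Round(s_1, k_1) = 0x32457
s_3 = Round(s_2, k_2) = 0x173A2
s_4 = Round(s_3, k_3) = 0x07F52
s_5 = Round(s_4, k_4) = 0x1EB03
s_6 = Round(s_5, k_5) = 0xC997E
s_7 = Round(s_6, k_6) = 0x9E7AF
s_8 = Round(s_7, k_7) = 0x30C6E

0x30C6E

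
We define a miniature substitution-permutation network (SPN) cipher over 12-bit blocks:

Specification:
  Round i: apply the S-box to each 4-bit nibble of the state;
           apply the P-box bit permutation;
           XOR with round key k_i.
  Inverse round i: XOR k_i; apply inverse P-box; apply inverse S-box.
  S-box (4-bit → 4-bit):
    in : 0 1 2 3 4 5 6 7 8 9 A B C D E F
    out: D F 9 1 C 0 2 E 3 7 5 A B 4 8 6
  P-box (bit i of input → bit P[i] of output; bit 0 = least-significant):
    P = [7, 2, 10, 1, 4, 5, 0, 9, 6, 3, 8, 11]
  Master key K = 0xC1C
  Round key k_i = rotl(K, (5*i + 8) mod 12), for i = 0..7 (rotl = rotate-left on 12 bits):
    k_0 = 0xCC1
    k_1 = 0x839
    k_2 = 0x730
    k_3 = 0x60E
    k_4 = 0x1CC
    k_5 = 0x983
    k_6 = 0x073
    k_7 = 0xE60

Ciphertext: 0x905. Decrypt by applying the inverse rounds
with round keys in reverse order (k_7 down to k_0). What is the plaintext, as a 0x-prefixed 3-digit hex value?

0xBA3

s_0 = ciphertext = 0x905
s_1 = InvRound(s_0, k_7) = 0xA7F
s_2 = InvRound(s_1, k_6) = 0xBE6
s_3 = InvRound(s_2, k_5) = 0x376
s_4 = InvRound(s_3, k_4) = 0x6C2
s_5 = InvRound(s_4, k_3) = 0x858
s_6 = InvRound(s_5, k_2) = 0x1BD
s_7 = InvRound(s_6, k_1) = 0x458
s_8 = InvRound(s_7, k_0) = 0xBA3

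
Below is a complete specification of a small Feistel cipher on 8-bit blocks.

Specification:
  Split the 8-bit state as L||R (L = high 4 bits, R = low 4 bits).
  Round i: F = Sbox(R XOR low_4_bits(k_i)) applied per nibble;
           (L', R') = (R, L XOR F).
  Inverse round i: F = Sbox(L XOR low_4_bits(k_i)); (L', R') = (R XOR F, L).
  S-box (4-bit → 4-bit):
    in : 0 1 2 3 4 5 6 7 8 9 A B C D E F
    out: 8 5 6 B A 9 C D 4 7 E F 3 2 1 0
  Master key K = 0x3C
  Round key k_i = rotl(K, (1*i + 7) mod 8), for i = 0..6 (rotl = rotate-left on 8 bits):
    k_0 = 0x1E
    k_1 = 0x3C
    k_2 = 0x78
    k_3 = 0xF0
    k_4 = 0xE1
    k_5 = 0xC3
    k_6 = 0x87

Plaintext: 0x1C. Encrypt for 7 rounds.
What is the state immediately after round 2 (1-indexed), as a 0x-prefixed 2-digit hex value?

s_0 = plaintext = 0x1C
s_1 = Round(s_0, k_0) = 0xC7
s_2 = Round(s_1, k_1) = 0x73
s_3 = Round(s_2, k_2) = 0x38
s_4 = Round(s_3, k_3) = 0x87
s_5 = Round(s_4, k_4) = 0x74
s_6 = Round(s_5, k_5) = 0x4A
s_7 = Round(s_6, k_6) = 0xA6

0x73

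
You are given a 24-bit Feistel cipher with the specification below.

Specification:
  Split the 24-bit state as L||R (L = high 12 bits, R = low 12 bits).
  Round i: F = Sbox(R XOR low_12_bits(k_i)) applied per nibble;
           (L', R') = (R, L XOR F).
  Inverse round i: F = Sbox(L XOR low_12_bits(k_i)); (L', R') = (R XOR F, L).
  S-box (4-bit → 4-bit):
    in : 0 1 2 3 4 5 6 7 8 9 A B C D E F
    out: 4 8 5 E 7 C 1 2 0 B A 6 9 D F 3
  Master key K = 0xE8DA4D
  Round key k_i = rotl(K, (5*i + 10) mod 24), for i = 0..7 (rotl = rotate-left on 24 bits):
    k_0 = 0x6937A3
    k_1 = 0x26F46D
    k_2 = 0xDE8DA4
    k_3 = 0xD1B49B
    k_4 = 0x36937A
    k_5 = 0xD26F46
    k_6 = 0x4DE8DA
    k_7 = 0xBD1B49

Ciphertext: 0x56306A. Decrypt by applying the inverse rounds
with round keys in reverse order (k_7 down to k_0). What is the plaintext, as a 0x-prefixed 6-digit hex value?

s_0 = ciphertext = 0x56306A
s_1 = InvRound(s_0, k_7) = 0xF30563
s_2 = InvRound(s_1, k_6) = 0x799F30
s_3 = InvRound(s_2, k_5) = 0xFE3799
s_4 = InvRound(s_3, k_4) = 0xE22FE3
s_5 = InvRound(s_4, k_3) = 0x588E22
s_6 = InvRound(s_5, k_2) = 0xE7B588
s_7 = InvRound(s_6, k_1) = 0xF09E7B
s_8 = InvRound(s_7, k_0) = 0xED1F09

0xED1F09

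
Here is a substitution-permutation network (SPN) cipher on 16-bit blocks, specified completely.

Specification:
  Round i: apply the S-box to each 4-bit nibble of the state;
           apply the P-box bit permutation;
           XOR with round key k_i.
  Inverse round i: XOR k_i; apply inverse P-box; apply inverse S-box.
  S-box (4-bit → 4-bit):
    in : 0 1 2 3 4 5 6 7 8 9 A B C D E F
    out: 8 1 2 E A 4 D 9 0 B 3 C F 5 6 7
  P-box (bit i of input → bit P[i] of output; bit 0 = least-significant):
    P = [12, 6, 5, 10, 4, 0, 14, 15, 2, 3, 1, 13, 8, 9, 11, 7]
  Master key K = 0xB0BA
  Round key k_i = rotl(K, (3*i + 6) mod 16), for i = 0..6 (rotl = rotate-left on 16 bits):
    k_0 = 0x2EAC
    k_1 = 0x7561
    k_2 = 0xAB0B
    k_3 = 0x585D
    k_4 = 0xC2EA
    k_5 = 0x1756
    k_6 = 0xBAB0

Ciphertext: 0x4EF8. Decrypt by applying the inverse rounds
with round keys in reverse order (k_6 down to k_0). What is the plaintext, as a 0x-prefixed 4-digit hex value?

s_0 = ciphertext = 0x4EF8
s_1 = InvRound(s_0, k_6) = 0x84B9
s_2 = InvRound(s_1, k_5) = 0x9F4F
s_3 = InvRound(s_2, k_4) = 0x61E6
s_4 = InvRound(s_3, k_3) = 0x63AD
s_5 = InvRound(s_4, k_2) = 0xBDB5
s_6 = InvRound(s_5, k_1) = 0xB162
s_7 = InvRound(s_6, k_0) = 0xCF09

0xCF09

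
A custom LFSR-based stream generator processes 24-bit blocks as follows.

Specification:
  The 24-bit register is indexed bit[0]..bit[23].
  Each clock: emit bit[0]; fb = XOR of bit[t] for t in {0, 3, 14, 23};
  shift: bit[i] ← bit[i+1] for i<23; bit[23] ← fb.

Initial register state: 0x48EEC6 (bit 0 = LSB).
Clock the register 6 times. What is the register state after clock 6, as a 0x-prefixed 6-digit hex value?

0xAD23BB

reg_0 = 0x48EEC6
clock 1: out=0, reg = 0xA47763
clock 2: out=1, reg = 0xD23BB1
clock 3: out=1, reg = 0x691DD8
clock 4: out=0, reg = 0xB48EEC
clock 5: out=0, reg = 0x5A4776
clock 6: out=0, reg = 0xAD23BB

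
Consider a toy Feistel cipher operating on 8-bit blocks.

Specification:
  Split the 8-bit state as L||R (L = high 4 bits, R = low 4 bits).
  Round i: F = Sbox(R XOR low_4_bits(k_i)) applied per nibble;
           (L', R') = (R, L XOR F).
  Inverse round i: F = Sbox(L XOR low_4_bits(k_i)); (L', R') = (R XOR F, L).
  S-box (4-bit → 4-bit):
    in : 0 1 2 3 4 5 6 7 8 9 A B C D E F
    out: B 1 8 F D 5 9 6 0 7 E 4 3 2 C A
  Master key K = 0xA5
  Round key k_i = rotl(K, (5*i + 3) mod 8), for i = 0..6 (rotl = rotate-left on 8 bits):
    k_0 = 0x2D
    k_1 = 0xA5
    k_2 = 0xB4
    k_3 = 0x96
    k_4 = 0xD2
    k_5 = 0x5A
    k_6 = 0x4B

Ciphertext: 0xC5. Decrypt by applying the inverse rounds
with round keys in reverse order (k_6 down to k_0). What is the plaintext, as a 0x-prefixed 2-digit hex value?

s_0 = ciphertext = 0xC5
s_1 = InvRound(s_0, k_6) = 0x3C
s_2 = InvRound(s_1, k_5) = 0xB3
s_3 = InvRound(s_2, k_4) = 0x4B
s_4 = InvRound(s_3, k_3) = 0x34
s_5 = InvRound(s_4, k_2) = 0x23
s_6 = InvRound(s_5, k_1) = 0x52
s_7 = InvRound(s_6, k_0) = 0x25

0x25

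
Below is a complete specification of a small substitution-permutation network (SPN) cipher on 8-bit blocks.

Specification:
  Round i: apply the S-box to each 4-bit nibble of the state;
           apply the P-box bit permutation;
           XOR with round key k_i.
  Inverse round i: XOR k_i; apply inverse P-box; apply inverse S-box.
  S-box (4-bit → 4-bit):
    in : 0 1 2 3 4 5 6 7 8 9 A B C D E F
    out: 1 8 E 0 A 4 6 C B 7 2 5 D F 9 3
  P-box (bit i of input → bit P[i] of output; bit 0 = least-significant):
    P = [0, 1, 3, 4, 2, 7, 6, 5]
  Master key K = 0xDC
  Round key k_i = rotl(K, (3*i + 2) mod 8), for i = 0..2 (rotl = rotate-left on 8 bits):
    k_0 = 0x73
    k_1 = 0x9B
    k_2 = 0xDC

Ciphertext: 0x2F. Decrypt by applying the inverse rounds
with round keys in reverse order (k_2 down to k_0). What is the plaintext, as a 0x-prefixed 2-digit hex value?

0x1D

s_0 = ciphertext = 0x2F
s_1 = InvRound(s_0, k_2) = 0x28
s_2 = InvRound(s_1, k_1) = 0x48
s_3 = InvRound(s_2, k_0) = 0x1D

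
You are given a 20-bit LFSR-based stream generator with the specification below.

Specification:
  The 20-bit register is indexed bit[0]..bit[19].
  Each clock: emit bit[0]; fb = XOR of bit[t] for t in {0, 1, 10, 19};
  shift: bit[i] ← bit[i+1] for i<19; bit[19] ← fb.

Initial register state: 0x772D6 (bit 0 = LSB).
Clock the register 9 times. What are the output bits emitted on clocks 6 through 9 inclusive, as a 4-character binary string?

0110

reg_0 = 0x772D6
clock 1: out=0, reg = 0xBB96B
clock 2: out=1, reg = 0xDDCB5
clock 3: out=1, reg = 0xEEE5A
clock 4: out=0, reg = 0xF772D
clock 5: out=1, reg = 0xFBB96
clock 6: out=0, reg = 0x7DDCB
clock 7: out=1, reg = 0xBEEE5
clock 8: out=1, reg = 0xDF772
clock 9: out=0, reg = 0xEFBB9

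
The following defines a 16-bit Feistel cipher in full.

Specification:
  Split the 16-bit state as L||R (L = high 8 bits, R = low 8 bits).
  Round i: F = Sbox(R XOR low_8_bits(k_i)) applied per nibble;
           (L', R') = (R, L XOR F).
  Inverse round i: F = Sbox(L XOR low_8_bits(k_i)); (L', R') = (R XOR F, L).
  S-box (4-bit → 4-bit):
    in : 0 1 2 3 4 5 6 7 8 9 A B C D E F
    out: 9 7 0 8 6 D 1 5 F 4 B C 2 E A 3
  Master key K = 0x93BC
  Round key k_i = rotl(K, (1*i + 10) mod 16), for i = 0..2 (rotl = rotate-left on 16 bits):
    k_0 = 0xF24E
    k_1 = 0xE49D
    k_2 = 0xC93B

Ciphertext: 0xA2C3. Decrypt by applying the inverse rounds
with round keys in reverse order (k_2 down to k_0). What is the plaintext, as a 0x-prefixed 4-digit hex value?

s_0 = ciphertext = 0xA2C3
s_1 = InvRound(s_0, k_2) = 0x87A2
s_2 = InvRound(s_1, k_1) = 0xD987
s_3 = InvRound(s_2, k_0) = 0xC2D9

0xC2D9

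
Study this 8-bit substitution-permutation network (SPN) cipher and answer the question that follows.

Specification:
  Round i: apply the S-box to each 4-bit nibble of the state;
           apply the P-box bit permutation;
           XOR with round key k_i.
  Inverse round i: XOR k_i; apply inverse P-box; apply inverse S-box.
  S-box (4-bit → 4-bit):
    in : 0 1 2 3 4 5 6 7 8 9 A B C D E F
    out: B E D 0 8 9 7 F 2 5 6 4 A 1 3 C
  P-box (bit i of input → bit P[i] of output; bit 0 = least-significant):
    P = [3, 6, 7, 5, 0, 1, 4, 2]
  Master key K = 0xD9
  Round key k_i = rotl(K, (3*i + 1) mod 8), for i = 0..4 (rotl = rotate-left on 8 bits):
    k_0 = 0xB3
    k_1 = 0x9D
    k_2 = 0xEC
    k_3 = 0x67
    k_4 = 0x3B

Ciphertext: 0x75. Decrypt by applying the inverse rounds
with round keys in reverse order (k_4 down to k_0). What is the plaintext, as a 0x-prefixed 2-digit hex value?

s_0 = ciphertext = 0x75
s_1 = InvRound(s_0, k_4) = 0xCE
s_2 = InvRound(s_1, k_3) = 0xD2
s_3 = InvRound(s_2, k_2) = 0x15
s_4 = InvRound(s_3, k_1) = 0x39
s_5 = InvRound(s_4, k_0) = 0x89

0x89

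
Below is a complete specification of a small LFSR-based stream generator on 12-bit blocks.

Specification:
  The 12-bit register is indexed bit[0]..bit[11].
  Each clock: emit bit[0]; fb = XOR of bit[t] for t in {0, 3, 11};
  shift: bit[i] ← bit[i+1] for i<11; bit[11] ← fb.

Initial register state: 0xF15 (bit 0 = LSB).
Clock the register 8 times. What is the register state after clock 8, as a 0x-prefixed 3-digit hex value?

0x52F

reg_0 = 0xF15
clock 1: out=1, reg = 0x78A
clock 2: out=0, reg = 0xBC5
clock 3: out=1, reg = 0x5E2
clock 4: out=0, reg = 0x2F1
clock 5: out=1, reg = 0x978
clock 6: out=0, reg = 0x4BC
clock 7: out=0, reg = 0xA5E
clock 8: out=0, reg = 0x52F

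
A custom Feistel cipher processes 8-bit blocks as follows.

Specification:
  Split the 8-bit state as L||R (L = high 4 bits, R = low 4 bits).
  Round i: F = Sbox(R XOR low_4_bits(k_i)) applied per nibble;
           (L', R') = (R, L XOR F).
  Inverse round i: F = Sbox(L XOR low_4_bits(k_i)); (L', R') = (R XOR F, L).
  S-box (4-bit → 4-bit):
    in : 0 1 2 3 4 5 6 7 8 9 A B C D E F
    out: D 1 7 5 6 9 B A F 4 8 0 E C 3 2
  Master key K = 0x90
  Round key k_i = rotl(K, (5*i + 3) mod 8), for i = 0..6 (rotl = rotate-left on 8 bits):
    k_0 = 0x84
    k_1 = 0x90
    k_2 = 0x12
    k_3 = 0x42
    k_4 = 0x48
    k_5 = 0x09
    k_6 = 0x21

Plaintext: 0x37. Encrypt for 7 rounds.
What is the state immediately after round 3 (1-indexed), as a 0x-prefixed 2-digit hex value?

s_0 = plaintext = 0x37
s_1 = Round(s_0, k_0) = 0x76
s_2 = Round(s_1, k_1) = 0x6C
s_3 = Round(s_2, k_2) = 0xC5
s_4 = Round(s_3, k_3) = 0x56
s_5 = Round(s_4, k_4) = 0x66
s_6 = Round(s_5, k_5) = 0x64
s_7 = Round(s_6, k_6) = 0x4F

0xC5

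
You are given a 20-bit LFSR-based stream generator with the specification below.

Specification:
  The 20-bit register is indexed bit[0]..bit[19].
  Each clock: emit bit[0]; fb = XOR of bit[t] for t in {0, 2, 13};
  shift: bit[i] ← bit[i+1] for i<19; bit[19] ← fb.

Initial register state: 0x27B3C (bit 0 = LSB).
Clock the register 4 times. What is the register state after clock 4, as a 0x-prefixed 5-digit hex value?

0x027B3

reg_0 = 0x27B3C
clock 1: out=0, reg = 0x13D9E
clock 2: out=0, reg = 0x09ECF
clock 3: out=1, reg = 0x04F67
clock 4: out=1, reg = 0x027B3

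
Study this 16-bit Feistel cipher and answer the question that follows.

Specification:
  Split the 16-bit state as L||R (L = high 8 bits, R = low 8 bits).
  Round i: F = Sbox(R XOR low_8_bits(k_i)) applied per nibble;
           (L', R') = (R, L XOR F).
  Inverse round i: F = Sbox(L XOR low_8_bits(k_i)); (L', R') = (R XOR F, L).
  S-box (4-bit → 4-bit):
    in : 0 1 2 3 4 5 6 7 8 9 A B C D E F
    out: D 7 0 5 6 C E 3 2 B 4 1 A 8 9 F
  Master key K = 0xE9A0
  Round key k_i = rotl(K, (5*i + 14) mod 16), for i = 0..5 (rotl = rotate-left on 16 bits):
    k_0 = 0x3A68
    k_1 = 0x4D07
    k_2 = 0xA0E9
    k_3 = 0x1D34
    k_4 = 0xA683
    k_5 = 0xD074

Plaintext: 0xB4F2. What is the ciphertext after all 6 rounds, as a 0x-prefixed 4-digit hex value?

0xD8D5

s_0 = plaintext = 0xB4F2
s_1 = Round(s_0, k_0) = 0xF200
s_2 = Round(s_1, k_1) = 0x0021
s_3 = Round(s_2, k_2) = 0x21A2
s_4 = Round(s_3, k_3) = 0xA29F
s_5 = Round(s_4, k_4) = 0x9FD8
s_6 = Round(s_5, k_5) = 0xD8D5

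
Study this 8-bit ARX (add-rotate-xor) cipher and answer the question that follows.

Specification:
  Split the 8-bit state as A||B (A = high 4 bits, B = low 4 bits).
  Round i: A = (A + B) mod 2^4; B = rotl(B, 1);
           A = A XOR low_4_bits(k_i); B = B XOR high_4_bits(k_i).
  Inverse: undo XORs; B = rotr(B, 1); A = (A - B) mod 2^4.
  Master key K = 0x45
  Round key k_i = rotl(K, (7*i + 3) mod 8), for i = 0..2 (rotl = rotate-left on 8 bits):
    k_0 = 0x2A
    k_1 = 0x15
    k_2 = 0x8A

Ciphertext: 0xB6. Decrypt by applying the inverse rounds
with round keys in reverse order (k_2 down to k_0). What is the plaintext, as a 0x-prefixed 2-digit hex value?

s_0 = ciphertext = 0xB6
s_1 = InvRound(s_0, k_2) = 0xA7
s_2 = InvRound(s_1, k_1) = 0xC3
s_3 = InvRound(s_2, k_0) = 0xE8

0xE8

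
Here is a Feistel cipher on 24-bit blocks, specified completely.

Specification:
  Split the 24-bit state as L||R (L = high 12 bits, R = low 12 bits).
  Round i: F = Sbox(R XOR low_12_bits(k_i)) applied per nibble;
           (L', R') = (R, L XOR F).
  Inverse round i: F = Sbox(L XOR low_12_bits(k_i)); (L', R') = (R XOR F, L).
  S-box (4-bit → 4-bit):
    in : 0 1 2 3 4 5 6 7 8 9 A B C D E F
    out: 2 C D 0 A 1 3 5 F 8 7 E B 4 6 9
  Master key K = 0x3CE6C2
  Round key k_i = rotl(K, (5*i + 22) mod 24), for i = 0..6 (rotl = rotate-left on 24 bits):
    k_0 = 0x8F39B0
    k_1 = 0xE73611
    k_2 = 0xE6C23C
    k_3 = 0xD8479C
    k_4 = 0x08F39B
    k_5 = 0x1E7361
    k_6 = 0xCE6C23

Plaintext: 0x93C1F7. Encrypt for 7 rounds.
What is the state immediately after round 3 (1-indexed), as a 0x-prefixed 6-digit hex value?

s_0 = plaintext = 0x93C1F7
s_1 = Round(s_0, k_0) = 0x1F7699
s_2 = Round(s_1, k_1) = 0x699308
s_3 = Round(s_2, k_2) = 0x308A93
s_4 = Round(s_3, k_3) = 0xA93721
s_5 = Round(s_4, k_4) = 0x721074
s_6 = Round(s_5, k_5) = 0x0747E0
s_7 = Round(s_6, k_6) = 0x7E0EC4

0x308A93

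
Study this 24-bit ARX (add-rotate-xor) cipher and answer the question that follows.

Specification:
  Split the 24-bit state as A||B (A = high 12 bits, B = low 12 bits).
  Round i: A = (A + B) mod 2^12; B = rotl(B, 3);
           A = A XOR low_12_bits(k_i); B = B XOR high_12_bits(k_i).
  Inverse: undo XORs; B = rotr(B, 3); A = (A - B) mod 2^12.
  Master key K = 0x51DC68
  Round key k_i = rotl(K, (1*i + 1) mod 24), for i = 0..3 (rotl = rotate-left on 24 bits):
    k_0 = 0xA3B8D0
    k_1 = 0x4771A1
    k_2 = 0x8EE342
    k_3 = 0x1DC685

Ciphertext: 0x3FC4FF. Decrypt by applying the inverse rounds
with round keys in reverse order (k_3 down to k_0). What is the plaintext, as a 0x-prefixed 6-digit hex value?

s_0 = ciphertext = 0x3FC4FF
s_1 = InvRound(s_0, k_3) = 0xED56A4
s_2 = InvRound(s_1, k_2) = 0x7CE5C9
s_3 = InvRound(s_2, k_1) = 0xA38C37
s_4 = InvRound(s_3, k_0) = 0xA278C1

0xA278C1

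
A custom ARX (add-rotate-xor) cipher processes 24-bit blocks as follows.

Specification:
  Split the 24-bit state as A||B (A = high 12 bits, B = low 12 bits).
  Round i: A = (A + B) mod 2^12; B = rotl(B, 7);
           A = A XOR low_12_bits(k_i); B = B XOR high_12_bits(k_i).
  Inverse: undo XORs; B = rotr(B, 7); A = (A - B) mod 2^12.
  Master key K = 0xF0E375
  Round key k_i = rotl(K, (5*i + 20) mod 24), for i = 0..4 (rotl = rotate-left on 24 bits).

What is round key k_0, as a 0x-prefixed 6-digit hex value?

K = 0xF0E375
k_0 = rotl(K, (5*0+20) mod 24) = rotl(K, 20) = 0x5F0E37

0x5F0E37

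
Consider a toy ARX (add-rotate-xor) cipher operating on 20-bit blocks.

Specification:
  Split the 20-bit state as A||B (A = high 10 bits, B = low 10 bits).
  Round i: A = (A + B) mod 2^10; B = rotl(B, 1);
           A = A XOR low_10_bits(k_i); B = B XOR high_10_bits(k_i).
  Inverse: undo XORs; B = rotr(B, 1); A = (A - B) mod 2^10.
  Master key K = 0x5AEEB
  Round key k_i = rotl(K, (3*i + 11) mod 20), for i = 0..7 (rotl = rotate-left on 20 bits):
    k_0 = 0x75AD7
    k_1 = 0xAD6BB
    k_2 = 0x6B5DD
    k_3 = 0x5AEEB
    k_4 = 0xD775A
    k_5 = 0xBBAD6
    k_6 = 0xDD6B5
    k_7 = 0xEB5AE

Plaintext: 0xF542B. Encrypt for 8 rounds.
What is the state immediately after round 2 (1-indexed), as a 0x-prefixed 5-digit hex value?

0xBB1B5

s_0 = plaintext = 0xF542B
s_1 = Round(s_0, k_0) = 0xB5D80
s_2 = Round(s_1, k_1) = 0xBB1B5
s_3 = Round(s_2, k_2) = 0x5F2C7
s_4 = Round(s_3, k_3) = 0xAA0E4
s_5 = Round(s_4, k_4) = 0x35A95
s_6 = Round(s_5, k_5) = 0x6F7C5
s_7 = Round(s_6, k_6) = 0xCDCFE
s_8 = Round(s_7, k_7) = 0x66E51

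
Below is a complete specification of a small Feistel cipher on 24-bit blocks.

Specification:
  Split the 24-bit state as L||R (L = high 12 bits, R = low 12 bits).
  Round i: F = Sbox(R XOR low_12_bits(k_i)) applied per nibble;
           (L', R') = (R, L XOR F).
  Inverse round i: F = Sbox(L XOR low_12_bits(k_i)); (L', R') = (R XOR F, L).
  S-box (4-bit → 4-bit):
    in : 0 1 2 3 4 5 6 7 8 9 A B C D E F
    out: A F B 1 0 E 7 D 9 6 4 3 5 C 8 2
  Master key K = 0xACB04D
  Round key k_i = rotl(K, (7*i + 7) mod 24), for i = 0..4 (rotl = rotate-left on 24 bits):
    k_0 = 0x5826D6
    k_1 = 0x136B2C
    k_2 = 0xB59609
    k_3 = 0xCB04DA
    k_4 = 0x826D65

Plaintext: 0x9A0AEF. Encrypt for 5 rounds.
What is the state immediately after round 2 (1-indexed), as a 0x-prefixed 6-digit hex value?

s_0 = plaintext = 0x9A0AEF
s_1 = Round(s_0, k_0) = 0xAEFCB6
s_2 = Round(s_1, k_1) = 0xCB678B
s_3 = Round(s_2, k_2) = 0x78B32D
s_4 = Round(s_3, k_3) = 0x32DAA6
s_5 = Round(s_4, k_4) = 0xAA6E7C

0xCB678B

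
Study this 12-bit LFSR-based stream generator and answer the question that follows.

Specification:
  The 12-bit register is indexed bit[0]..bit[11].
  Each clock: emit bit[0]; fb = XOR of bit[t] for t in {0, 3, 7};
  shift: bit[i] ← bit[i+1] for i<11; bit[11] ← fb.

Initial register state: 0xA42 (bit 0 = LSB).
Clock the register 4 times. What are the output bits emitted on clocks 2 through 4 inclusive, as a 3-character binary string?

reg_0 = 0xA42
clock 1: out=0, reg = 0x521
clock 2: out=1, reg = 0xA90
clock 3: out=0, reg = 0xD48
clock 4: out=0, reg = 0xEA4

100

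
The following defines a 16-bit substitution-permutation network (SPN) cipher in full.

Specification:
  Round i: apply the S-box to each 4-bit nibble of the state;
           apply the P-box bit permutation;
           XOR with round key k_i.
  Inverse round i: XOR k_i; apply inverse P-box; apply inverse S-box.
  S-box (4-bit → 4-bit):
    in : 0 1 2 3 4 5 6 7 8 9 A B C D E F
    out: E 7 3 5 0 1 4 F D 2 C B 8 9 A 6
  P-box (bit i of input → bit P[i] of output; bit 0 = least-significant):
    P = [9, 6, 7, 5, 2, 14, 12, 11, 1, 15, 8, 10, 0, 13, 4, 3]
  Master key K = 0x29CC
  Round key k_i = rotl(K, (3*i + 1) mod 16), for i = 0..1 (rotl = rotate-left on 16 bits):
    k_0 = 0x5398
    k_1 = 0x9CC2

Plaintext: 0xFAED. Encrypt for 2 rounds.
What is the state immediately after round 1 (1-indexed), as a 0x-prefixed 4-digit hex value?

0x3CA8

s_0 = plaintext = 0xFAED
s_1 = Round(s_0, k_0) = 0x3CA8
s_2 = Round(s_1, k_1) = 0x8273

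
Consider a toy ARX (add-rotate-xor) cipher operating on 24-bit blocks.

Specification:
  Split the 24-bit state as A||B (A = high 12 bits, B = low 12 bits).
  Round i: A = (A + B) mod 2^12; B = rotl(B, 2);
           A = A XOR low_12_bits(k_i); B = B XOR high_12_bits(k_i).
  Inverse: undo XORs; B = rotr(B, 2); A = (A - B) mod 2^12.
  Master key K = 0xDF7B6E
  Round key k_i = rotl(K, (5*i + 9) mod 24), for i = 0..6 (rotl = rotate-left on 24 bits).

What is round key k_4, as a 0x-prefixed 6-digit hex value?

0xEF6DDB

K = 0xDF7B6E
k_0 = rotl(K, (5*0+9) mod 24) = rotl(K, 9) = 0xF6DDBE
k_1 = rotl(K, (5*1+9) mod 24) = rotl(K, 14) = 0xDBB7DE
k_2 = rotl(K, (5*2+9) mod 24) = rotl(K, 19) = 0x76FBDB
k_3 = rotl(K, (5*3+9) mod 24) = rotl(K, 0) = 0xDF7B6E
k_4 = rotl(K, (5*4+9) mod 24) = rotl(K, 5) = 0xEF6DDB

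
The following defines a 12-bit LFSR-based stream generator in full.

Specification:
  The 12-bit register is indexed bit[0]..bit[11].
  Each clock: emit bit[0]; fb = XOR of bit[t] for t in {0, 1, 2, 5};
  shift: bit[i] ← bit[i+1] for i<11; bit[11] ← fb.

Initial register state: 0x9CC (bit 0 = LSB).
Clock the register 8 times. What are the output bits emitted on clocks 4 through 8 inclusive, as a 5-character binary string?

reg_0 = 0x9CC
clock 1: out=0, reg = 0xCE6
clock 2: out=0, reg = 0xE73
clock 3: out=1, reg = 0xF39
clock 4: out=1, reg = 0x79C
clock 5: out=0, reg = 0xBCE
clock 6: out=0, reg = 0x5E7
clock 7: out=1, reg = 0x2F3
clock 8: out=1, reg = 0x979

10011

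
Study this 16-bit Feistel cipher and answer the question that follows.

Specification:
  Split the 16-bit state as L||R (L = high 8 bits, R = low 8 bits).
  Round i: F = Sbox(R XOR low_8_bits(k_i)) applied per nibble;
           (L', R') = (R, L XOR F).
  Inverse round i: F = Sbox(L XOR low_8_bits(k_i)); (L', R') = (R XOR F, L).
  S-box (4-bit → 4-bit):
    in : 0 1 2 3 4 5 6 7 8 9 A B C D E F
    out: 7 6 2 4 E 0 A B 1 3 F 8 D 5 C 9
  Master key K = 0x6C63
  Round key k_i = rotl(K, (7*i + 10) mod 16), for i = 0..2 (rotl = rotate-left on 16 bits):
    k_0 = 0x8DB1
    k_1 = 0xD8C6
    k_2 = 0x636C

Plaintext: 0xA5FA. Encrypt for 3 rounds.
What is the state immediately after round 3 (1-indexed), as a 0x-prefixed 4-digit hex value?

0xE251

s_0 = plaintext = 0xA5FA
s_1 = Round(s_0, k_0) = 0xFA4D
s_2 = Round(s_1, k_1) = 0x4DE2
s_3 = Round(s_2, k_2) = 0xE251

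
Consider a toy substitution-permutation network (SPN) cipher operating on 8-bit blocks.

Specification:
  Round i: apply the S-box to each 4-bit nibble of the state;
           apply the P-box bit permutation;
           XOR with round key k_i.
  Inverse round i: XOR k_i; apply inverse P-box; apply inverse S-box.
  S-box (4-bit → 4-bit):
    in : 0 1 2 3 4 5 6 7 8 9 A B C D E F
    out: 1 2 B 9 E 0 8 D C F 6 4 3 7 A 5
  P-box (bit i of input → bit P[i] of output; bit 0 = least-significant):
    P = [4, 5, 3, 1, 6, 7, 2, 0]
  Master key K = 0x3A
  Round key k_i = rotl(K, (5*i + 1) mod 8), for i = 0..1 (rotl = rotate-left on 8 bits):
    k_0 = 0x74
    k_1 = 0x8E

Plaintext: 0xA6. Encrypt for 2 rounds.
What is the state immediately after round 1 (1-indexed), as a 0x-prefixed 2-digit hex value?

0xF2

s_0 = plaintext = 0xA6
s_1 = Round(s_0, k_0) = 0xF2
s_2 = Round(s_1, k_1) = 0xF8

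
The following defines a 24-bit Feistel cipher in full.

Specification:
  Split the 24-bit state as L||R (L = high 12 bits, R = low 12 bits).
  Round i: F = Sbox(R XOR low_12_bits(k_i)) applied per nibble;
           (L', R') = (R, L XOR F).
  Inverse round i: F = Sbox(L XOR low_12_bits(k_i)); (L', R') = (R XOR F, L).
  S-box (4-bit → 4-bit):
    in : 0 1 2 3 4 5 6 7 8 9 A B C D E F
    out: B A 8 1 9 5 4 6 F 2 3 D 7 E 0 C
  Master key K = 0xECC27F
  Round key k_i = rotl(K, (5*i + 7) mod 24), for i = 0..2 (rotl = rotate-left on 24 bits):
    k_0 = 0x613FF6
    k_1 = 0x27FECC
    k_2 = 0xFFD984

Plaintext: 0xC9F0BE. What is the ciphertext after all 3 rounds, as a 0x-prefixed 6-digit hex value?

s_0 = plaintext = 0xC9F0BE
s_1 = Round(s_0, k_0) = 0x0BE000
s_2 = Round(s_1, k_1) = 0x0000C9
s_3 = Round(s_2, k_2) = 0x0C929E

0x0C929E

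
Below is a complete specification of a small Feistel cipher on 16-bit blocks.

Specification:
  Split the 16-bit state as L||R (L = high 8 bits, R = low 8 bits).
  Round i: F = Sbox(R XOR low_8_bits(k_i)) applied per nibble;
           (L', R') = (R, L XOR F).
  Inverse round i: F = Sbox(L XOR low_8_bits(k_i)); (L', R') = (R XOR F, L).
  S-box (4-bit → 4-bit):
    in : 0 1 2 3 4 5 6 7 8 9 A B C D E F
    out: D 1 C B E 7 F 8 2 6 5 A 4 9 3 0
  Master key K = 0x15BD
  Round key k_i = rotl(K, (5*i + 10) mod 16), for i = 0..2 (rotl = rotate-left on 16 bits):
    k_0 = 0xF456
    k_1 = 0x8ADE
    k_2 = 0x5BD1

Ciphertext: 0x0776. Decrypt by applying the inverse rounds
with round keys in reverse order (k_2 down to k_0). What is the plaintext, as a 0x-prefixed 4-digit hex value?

0xDFBF

s_0 = ciphertext = 0x0776
s_1 = InvRound(s_0, k_2) = 0xE907
s_2 = InvRound(s_1, k_1) = 0xBFE9
s_3 = InvRound(s_2, k_0) = 0xDFBF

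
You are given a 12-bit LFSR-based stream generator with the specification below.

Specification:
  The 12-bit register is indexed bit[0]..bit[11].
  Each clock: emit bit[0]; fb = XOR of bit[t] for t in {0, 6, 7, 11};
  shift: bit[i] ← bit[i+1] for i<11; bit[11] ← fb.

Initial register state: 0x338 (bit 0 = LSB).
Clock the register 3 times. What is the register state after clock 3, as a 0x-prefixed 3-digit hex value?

0xC67

reg_0 = 0x338
clock 1: out=0, reg = 0x19C
clock 2: out=0, reg = 0x8CE
clock 3: out=0, reg = 0xC67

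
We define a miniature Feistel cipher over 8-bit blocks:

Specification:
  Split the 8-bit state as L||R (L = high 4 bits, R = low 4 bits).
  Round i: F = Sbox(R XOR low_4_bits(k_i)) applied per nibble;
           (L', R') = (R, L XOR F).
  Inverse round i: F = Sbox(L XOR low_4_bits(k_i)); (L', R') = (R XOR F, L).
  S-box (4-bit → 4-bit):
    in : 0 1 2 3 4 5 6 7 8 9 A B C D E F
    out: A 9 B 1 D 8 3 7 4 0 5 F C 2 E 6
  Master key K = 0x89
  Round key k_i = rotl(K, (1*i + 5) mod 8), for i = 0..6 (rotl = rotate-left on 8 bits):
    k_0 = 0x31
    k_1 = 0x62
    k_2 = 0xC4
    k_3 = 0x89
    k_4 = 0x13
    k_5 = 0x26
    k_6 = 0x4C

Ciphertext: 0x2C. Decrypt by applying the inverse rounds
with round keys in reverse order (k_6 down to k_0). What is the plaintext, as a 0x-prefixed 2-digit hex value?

0x32

s_0 = ciphertext = 0x2C
s_1 = InvRound(s_0, k_6) = 0x22
s_2 = InvRound(s_1, k_5) = 0xF2
s_3 = InvRound(s_2, k_4) = 0xEF
s_4 = InvRound(s_3, k_3) = 0x8E
s_5 = InvRound(s_4, k_2) = 0x28
s_6 = InvRound(s_5, k_1) = 0x22
s_7 = InvRound(s_6, k_0) = 0x32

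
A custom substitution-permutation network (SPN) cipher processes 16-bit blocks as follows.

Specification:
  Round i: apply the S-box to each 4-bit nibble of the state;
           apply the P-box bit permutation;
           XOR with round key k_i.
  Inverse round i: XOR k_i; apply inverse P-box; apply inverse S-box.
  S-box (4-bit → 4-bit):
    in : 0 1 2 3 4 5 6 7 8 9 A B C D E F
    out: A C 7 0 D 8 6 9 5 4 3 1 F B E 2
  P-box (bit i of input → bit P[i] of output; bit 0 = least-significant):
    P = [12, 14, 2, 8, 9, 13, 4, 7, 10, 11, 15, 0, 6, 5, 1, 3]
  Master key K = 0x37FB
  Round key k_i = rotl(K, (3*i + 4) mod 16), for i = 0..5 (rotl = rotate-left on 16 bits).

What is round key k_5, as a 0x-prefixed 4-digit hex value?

0xBFD9

K = 0x37FB
k_0 = rotl(K, (3*0+4) mod 16) = rotl(K, 4) = 0x7FB3
k_1 = rotl(K, (3*1+4) mod 16) = rotl(K, 7) = 0xFD9B
k_2 = rotl(K, (3*2+4) mod 16) = rotl(K, 10) = 0xECDF
k_3 = rotl(K, (3*3+4) mod 16) = rotl(K, 13) = 0x66FF
k_4 = rotl(K, (3*4+4) mod 16) = rotl(K, 0) = 0x37FB
k_5 = rotl(K, (3*5+4) mod 16) = rotl(K, 3) = 0xBFD9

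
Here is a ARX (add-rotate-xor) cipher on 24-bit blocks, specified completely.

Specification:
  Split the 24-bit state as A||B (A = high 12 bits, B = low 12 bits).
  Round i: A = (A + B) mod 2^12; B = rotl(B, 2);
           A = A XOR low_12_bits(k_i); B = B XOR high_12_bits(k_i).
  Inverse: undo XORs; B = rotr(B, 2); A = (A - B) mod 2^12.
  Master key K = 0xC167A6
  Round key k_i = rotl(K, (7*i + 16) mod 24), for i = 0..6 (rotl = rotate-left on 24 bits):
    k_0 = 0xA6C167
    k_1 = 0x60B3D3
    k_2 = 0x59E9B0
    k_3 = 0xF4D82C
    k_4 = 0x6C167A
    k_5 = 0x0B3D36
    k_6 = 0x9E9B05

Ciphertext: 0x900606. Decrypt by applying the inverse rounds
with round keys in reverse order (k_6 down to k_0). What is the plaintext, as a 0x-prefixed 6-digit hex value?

s_0 = ciphertext = 0x900606
s_1 = InvRound(s_0, k_6) = 0x20AFFB
s_2 = InvRound(s_1, k_5) = 0xB6A3D2
s_3 = InvRound(s_2, k_4) = 0xFCCD44
s_4 = InvRound(s_3, k_3) = 0x35E482
s_5 = InvRound(s_4, k_2) = 0xAA7047
s_6 = InvRound(s_5, k_1) = 0x7E1193
s_7 = InvRound(s_6, k_0) = 0x787EFF

0x787EFF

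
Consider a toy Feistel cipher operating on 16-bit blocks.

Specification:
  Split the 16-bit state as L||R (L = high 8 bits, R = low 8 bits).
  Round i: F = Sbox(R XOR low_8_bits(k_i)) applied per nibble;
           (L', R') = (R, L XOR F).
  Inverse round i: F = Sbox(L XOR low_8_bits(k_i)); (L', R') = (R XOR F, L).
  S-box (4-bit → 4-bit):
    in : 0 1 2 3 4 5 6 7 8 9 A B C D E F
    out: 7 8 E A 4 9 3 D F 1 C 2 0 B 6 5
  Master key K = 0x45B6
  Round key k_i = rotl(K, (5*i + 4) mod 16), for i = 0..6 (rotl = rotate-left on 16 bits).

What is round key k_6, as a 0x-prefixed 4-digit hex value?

K = 0x45B6
k_0 = rotl(K, (5*0+4) mod 16) = rotl(K, 4) = 0x5B64
k_1 = rotl(K, (5*1+4) mod 16) = rotl(K, 9) = 0x6C8B
k_2 = rotl(K, (5*2+4) mod 16) = rotl(K, 14) = 0x916D
k_3 = rotl(K, (5*3+4) mod 16) = rotl(K, 3) = 0x2DB2
k_4 = rotl(K, (5*4+4) mod 16) = rotl(K, 8) = 0xB645
k_5 = rotl(K, (5*5+4) mod 16) = rotl(K, 13) = 0xC8B6
k_6 = rotl(K, (5*6+4) mod 16) = rotl(K, 2) = 0x16D9

0x16D9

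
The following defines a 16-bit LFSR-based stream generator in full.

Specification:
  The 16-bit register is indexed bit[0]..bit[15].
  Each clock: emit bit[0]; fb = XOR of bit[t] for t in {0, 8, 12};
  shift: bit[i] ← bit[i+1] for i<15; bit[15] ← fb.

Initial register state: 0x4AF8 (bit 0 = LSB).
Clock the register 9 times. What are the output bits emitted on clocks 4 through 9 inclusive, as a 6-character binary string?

111110

reg_0 = 0x4AF8
clock 1: out=0, reg = 0x257C
clock 2: out=0, reg = 0x92BE
clock 3: out=0, reg = 0xC95F
clock 4: out=1, reg = 0x64AF
clock 5: out=1, reg = 0xB257
clock 6: out=1, reg = 0x592B
clock 7: out=1, reg = 0xAC95
clock 8: out=1, reg = 0xD64A
clock 9: out=0, reg = 0xEB25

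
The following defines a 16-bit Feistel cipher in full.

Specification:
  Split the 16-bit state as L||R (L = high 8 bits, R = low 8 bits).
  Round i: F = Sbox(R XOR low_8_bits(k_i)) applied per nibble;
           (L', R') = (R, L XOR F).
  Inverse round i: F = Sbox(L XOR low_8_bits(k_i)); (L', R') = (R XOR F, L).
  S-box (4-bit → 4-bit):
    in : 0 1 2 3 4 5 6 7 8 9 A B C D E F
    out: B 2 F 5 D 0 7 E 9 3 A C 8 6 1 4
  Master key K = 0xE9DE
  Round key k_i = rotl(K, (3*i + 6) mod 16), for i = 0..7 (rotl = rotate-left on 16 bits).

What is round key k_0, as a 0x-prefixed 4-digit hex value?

K = 0xE9DE
k_0 = rotl(K, (3*0+6) mod 16) = rotl(K, 6) = 0x77BA

0x77BA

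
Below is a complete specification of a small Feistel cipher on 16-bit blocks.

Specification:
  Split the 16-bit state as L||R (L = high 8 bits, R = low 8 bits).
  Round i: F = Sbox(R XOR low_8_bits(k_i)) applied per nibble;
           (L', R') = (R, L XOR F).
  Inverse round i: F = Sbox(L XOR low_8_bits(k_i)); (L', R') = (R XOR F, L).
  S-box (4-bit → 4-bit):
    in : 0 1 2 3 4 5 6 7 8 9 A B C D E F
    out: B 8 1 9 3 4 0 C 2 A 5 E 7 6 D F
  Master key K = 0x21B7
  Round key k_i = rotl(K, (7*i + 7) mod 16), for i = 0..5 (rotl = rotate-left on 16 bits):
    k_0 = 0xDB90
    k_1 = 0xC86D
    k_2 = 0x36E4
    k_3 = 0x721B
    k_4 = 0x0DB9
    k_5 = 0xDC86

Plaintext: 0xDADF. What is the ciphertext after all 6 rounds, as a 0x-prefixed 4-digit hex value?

0x434A

s_0 = plaintext = 0xDADF
s_1 = Round(s_0, k_0) = 0xDFE5
s_2 = Round(s_1, k_1) = 0xE5FD
s_3 = Round(s_2, k_2) = 0xFD6F
s_4 = Round(s_3, k_3) = 0x6F3E
s_5 = Round(s_4, k_4) = 0x3E43
s_6 = Round(s_5, k_5) = 0x434A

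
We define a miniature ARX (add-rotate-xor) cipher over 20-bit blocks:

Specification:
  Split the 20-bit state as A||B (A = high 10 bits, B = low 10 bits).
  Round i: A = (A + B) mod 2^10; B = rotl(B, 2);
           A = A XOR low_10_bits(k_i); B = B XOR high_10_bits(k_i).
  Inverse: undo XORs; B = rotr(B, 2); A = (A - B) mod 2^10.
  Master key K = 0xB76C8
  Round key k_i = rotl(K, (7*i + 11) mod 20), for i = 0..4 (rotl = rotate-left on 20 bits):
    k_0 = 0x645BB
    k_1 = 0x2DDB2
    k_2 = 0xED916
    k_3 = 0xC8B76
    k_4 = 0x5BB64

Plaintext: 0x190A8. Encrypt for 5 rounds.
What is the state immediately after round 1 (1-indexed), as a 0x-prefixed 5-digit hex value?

s_0 = plaintext = 0x190A8
s_1 = Round(s_0, k_0) = 0x2DF31
s_2 = Round(s_1, k_1) = 0x96870
s_3 = Round(s_2, k_2) = 0xF7276
s_4 = Round(s_3, k_3) = 0x492F8
s_5 = Round(s_4, k_4) = 0xDE28C

0x2DF31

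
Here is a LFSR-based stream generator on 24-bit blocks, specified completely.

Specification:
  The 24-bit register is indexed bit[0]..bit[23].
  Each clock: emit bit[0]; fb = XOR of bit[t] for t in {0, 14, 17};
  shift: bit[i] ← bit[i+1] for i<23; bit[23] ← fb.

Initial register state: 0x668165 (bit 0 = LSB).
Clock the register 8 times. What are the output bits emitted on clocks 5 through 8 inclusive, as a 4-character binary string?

reg_0 = 0x668165
clock 1: out=1, reg = 0x3340B2
clock 2: out=0, reg = 0x19A059
clock 3: out=1, reg = 0x8CD02C
clock 4: out=0, reg = 0xC66816
clock 5: out=0, reg = 0x63340B
clock 6: out=1, reg = 0x319A05
clock 7: out=1, reg = 0x98CD02
clock 8: out=0, reg = 0xCC6681

0110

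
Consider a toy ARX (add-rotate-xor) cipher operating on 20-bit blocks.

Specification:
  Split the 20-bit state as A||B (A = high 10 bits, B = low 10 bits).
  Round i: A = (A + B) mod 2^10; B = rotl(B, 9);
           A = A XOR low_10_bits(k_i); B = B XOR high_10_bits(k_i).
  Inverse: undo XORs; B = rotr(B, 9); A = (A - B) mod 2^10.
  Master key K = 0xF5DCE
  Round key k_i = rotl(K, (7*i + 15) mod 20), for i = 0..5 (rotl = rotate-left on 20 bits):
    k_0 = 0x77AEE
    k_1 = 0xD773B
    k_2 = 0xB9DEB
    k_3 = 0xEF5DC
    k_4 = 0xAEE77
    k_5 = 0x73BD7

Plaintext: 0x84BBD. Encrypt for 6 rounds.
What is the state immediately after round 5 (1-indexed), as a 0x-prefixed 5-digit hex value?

s_0 = plaintext = 0x84BBD
s_1 = Round(s_0, k_0) = 0xC8600
s_2 = Round(s_1, k_1) = 0x86A5D
s_3 = Round(s_2, k_2) = 0x671C9
s_4 = Round(s_3, k_3) = 0xAE559
s_5 = Round(s_4, k_4) = 0x99417
s_6 = Round(s_5, k_5) = 0x6AFC5

0x99417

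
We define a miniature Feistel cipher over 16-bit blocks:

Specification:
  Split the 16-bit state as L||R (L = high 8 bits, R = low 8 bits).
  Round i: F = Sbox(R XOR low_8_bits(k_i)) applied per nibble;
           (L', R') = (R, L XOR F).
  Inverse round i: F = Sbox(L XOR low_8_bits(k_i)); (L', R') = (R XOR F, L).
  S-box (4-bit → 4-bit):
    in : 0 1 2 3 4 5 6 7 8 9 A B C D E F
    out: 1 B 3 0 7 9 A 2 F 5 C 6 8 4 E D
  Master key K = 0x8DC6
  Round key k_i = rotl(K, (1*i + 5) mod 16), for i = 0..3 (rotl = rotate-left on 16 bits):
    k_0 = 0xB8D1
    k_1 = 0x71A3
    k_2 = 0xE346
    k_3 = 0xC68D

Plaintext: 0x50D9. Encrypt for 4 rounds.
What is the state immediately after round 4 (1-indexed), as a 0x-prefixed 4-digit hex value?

s_0 = plaintext = 0x50D9
s_1 = Round(s_0, k_0) = 0xD94F
s_2 = Round(s_1, k_1) = 0x4F31
s_3 = Round(s_2, k_2) = 0x316D
s_4 = Round(s_3, k_3) = 0x6DD0

0x6DD0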